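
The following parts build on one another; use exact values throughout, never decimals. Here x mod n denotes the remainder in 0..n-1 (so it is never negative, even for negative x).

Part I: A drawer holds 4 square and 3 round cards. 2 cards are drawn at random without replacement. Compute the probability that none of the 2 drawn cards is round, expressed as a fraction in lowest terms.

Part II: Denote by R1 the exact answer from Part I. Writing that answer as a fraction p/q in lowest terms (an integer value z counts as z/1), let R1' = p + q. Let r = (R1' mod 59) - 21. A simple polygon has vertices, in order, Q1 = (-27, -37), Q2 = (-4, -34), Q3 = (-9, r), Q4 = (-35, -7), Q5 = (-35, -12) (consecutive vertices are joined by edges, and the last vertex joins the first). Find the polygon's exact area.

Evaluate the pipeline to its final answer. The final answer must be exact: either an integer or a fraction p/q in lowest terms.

Part I: total draws C(7,2) = 21; favorable C(4,2) = 6; P = 2/7; answer 2/7
Part II: R1 = 2/7; threaded value p + q = 9; r = -12; cross terms: (-27*-34 - -4*-37)=770, (-4*-12 - -9*-34)=-258, (-9*-7 - -35*-12)=-357, (-35*-12 - -35*-7)=175, (-35*-37 - -27*-12)=971; twice the area = |1301| = 1301; area = 1301/2; answer 1301/2

1301/2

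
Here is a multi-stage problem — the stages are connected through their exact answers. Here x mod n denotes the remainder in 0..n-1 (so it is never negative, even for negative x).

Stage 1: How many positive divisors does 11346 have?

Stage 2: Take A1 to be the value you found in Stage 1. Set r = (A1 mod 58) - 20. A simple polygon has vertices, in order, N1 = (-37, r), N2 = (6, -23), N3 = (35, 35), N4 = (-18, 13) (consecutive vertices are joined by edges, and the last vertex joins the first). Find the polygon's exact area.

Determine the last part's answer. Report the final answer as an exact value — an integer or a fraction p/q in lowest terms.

1764

Stage 1: 11346 = 2 * 3 * 31 * 61; number of divisors = (1+1) * (1+1) * (1+1) * (1+1) = 16; answer 16
Stage 2: A1 = 16; r = -4; cross terms: (-37*-23 - 6*-4)=875, (6*35 - 35*-23)=1015, (35*13 - -18*35)=1085, (-18*-4 - -37*13)=553; twice the area = |3528| = 3528; area = 1764; answer 1764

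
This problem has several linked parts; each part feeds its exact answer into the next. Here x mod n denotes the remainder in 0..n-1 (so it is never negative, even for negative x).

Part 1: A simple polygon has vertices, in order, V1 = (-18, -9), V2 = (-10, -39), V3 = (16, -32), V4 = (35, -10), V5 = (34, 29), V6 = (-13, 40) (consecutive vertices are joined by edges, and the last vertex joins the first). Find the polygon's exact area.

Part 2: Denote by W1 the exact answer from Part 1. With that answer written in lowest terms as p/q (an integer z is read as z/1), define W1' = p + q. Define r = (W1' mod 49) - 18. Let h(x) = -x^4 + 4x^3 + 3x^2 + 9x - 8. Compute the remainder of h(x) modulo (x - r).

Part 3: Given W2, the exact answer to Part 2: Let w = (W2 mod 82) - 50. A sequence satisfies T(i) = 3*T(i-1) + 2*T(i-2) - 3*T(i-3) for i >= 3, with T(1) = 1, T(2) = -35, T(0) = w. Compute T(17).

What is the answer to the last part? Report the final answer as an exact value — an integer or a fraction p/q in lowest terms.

-1731245777

Part 1: cross terms: (-18*-39 - -10*-9)=612, (-10*-32 - 16*-39)=944, (16*-10 - 35*-32)=960, (35*29 - 34*-10)=1355, (34*40 - -13*29)=1737, (-13*-9 - -18*40)=837; twice the area = |6445| = 6445; area = 6445/2; answer 6445/2
Part 2: W1 = 6445/2; threaded value p + q = 6447; r = 10; remainder = value at the root: -1*(10)^4 + 4*(10)^3 + 3*(10)^2 + 9*(10)^1 - 8 = (-10000) + (4000) + (300) + (90) + (-8) = -5618; answer -5618
Part 3: W2 = -5618; w = -10; T(3) = 3*(-35) + 2*(1) - 3*(-10) = -73; iterating: T(3)=-73, T(4)=-292, T(5)=-917, T(6)=-3116, T(7)=-10306, T(8)=-34399, T(9)=-114461, T(10)=-381263, T(11)=-1269514, T(12)=-4227685, T(13)=-14078294, T(14)=-46881710, T(15)=-156118663, T(16)=-519884527, T(17)=-1731245777; answer -1731245777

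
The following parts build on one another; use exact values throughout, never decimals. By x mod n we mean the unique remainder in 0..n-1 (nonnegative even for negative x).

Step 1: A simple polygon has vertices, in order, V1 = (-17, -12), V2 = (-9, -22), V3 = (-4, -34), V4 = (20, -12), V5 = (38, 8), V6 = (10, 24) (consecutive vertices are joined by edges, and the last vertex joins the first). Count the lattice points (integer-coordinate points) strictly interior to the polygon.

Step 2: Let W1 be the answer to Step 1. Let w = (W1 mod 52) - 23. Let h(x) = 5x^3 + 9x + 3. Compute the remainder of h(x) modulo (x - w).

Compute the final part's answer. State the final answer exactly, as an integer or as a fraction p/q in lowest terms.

Step 1: cross terms: (-17*-22 - -9*-12)=266, (-9*-34 - -4*-22)=218, (-4*-12 - 20*-34)=728, (20*8 - 38*-12)=616, (38*24 - 10*8)=832, (10*-12 - -17*24)=288; twice the area = |2948| = 2948; area = 1474; boundary points = 2 + 1 + 2 + 2 + 4 + 9 = 20; strictly interior points = area - boundary/2 + 1 = 1465; answer 1465
Step 2: W1 = 1465; w = -14; remainder = value at the root: 5*(-14)^3 + 9*(-14)^1 + 3 = (-13720) + (-126) + (3) = -13843; answer -13843

-13843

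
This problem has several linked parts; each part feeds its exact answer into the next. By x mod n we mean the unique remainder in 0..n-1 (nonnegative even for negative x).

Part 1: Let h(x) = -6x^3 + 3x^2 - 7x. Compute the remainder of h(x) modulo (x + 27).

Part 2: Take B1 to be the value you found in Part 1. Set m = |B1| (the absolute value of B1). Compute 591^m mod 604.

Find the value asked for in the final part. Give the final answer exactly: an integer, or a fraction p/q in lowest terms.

Part 1: remainder = value at the root: -6*(-27)^3 + 3*(-27)^2 - 7*(-27)^1 = (118098) + (2187) + (189) = 120474; answer 120474
Part 2: B1 = 120474; m = 120474; squarings mod 604: 591^1=591, 591^2=169, 591^4=173, 591^8=333, 591^16=357, 591^32=5, 591^64=25, 591^128=21, 591^256=441, 591^512=597, 591^1024=49, 591^2048=589, 591^4096=225, 591^8192=493, 591^16384=241, 591^32768=97, 591^65536=349; 591^120474 = 591^2 * 591^8 * 591^16 * 591^128 * 591^512 * 591^1024 * 591^4096 * 591^16384 * 591^32768 * 591^65536 = 497 (mod 604); answer 497

497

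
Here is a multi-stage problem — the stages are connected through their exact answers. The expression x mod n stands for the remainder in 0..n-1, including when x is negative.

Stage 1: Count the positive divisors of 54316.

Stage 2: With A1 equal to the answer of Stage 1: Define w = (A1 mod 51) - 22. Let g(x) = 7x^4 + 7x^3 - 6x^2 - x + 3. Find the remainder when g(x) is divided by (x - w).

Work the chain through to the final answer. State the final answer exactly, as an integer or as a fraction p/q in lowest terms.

Stage 1: 54316 = 2^2 * 37 * 367; number of divisors = (2+1) * (1+1) * (1+1) = 12; answer 12
Stage 2: A1 = 12; w = -10; remainder = value at the root: 7*(-10)^4 + 7*(-10)^3 - 6*(-10)^2 - 1*(-10)^1 + 3 = (70000) + (-7000) + (-600) + (10) + (3) = 62413; answer 62413

62413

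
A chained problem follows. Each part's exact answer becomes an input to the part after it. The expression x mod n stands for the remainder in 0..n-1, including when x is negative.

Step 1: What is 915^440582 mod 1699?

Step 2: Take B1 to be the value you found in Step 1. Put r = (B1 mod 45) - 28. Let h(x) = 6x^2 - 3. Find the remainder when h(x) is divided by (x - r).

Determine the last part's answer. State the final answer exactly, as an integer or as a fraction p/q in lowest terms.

Step 1: squarings mod 1699: 915^1=915, 915^2=1317, 915^4=1509, 915^8=421, 915^16=545, 915^32=1399, 915^64=1652, 915^128=510, 915^256=153, 915^512=1322, 915^1024=1112, 915^2048=1371, 915^4096=547, 915^8192=185, 915^16384=245, 915^32768=560, 915^65536=984, 915^131072=1525, 915^262144=1393; 915^440582 = 915^2 * 915^4 * 915^256 * 915^2048 * 915^4096 * 915^8192 * 915^32768 * 915^131072 * 915^262144 = 1684 (mod 1699); answer 1684
Step 2: B1 = 1684; r = -9; remainder = value at the root: 6*(-9)^2 - 3 = (486) + (-3) = 483; answer 483

483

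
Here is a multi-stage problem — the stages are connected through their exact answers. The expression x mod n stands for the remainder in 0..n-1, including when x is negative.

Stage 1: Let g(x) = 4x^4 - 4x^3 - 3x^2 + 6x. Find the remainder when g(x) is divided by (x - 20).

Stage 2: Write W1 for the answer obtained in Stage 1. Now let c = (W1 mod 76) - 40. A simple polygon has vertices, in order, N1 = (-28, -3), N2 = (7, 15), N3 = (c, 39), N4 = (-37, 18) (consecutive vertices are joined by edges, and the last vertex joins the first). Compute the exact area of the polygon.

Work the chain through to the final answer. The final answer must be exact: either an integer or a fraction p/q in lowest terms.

Stage 1: remainder = value at the root: 4*(20)^4 - 4*(20)^3 - 3*(20)^2 + 6*(20)^1 = (640000) + (-32000) + (-1200) + (120) = 606920; answer 606920
Stage 2: W1 = 606920; c = 20; cross terms: (-28*15 - 7*-3)=-399, (7*39 - 20*15)=-27, (20*18 - -37*39)=1803, (-37*-3 - -28*18)=615; twice the area = |1992| = 1992; area = 996; answer 996

996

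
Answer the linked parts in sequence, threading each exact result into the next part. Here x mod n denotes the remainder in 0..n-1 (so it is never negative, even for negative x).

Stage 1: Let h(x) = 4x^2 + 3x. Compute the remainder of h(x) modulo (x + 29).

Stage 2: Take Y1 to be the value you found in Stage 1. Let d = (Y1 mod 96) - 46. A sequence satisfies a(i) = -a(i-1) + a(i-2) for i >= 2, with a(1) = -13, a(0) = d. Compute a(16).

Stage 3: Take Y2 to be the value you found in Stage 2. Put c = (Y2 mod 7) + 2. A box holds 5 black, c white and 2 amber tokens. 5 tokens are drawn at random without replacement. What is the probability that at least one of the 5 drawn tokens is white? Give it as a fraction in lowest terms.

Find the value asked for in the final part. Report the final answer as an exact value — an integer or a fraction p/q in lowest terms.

21/22

Stage 1: remainder = value at the root: 4*(-29)^2 + 3*(-29)^1 = (3364) + (-87) = 3277; answer 3277
Stage 2: Y1 = 3277; d = -33; a(2) = -1*(-13) + 1*(-33) = -20; iterating: a(2)=-20, a(3)=7, a(4)=-27, a(5)=34, a(6)=-61, a(7)=95, a(8)=-156, a(9)=251, a(10)=-407, a(11)=658, a(12)=-1065, a(13)=1723, a(14)=-2788, a(15)=4511, a(16)=-7299; answer -7299
Stage 3: Y2 = -7299; c = 4; total draws C(11,5) = 462; complement C(7,5) = 21; favorable 462 - 21 = 441; P = 21/22; answer 21/22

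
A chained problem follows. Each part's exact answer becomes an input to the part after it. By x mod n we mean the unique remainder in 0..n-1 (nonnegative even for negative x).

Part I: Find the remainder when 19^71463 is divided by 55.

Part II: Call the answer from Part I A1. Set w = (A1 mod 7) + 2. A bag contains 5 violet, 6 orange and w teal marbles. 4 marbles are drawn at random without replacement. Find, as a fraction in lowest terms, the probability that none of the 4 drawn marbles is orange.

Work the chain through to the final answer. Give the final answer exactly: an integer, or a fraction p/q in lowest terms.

Part I: squarings mod 55: 19^1=19, 19^2=31, 19^4=26, 19^8=16, 19^16=36, 19^32=31, 19^64=26, 19^128=16, 19^256=36, 19^512=31, 19^1024=26, 19^2048=16, 19^4096=36, 19^8192=31, 19^16384=26, 19^32768=16, 19^65536=36; 19^71463 = 19^1 * 19^2 * 19^4 * 19^32 * 19^256 * 19^512 * 19^1024 * 19^4096 * 19^65536 = 39 (mod 55); answer 39
Part II: A1 = 39; w = 6; total draws C(17,4) = 2380; favorable C(11,4) = 330; P = 33/238; answer 33/238

33/238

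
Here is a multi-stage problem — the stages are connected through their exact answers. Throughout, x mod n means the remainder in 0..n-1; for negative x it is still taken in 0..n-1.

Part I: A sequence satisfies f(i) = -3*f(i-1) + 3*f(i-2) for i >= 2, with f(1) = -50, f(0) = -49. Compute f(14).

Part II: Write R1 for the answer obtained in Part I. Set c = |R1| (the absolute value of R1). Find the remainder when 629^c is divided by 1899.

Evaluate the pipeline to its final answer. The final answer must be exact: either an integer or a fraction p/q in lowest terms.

656

Part I: f(2) = -3*(-50) + 3*(-49) = 3; iterating: f(2)=3, f(3)=-159, f(4)=486, f(5)=-1935, f(6)=7263, f(7)=-27594, f(8)=104571, f(9)=-396495, f(10)=1503198, f(11)=-5699079, f(12)=21606831, f(13)=-81917730, f(14)=310573683; answer 310573683
Part II: R1 = 310573683; c = 310573683; squarings mod 1899: 629^1=629, 629^2=649, 629^4=1522, 629^8=1603, 629^16=262, 629^32=280, 629^64=541, 629^128=235, 629^256=154, 629^512=928, 629^1024=937, 629^2048=631, 629^4096=1270, 629^8192=649, 629^16384=1522, 629^32768=1603, 629^65536=262, 629^131072=280, 629^262144=541, 629^524288=235, 629^1048576=154, 629^2097152=928, 629^4194304=937, 629^8388608=631, 629^16777216=1270, 629^33554432=649, 629^67108864=1522, 629^134217728=1603, 629^268435456=262; 629^310573683 = 629^1 * 629^2 * 629^16 * 629^32 * 629^64 * 629^512 * 629^2048 * 629^4096 * 629^8192 * 629^16384 * 629^32768 * 629^131072 * 629^8388608 * 629^33554432 * 629^268435456 = 656 (mod 1899); answer 656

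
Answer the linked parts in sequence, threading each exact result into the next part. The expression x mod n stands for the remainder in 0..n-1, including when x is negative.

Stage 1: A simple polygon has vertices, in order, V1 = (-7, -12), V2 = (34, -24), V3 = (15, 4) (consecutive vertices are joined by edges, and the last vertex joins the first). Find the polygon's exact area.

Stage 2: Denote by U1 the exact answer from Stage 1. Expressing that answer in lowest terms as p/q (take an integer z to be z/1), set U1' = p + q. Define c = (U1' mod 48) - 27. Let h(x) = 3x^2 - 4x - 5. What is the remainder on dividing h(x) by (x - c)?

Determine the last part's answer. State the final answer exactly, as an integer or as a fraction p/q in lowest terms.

-1

Stage 1: cross terms: (-7*-24 - 34*-12)=576, (34*4 - 15*-24)=496, (15*-12 - -7*4)=-152; twice the area = |920| = 920; area = 460; answer 460
Stage 2: U1 = 460; threaded value p + q = 461; c = 2; remainder = value at the root: 3*(2)^2 - 4*(2)^1 - 5 = (12) + (-8) + (-5) = -1; answer -1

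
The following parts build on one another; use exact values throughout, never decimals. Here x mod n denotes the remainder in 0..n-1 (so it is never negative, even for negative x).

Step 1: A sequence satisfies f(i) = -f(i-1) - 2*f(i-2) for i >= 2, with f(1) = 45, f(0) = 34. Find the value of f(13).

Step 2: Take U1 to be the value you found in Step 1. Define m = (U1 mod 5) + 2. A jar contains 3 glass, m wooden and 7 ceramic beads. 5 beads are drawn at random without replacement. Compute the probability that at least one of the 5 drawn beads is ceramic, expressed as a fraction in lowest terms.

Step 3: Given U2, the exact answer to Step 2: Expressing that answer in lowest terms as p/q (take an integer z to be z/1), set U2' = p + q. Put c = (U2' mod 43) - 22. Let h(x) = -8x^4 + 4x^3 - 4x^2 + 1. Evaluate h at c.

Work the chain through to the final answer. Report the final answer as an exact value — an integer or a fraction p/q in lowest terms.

Step 1: f(2) = -1*(45) - 2*(34) = -113; iterating: f(2)=-113, f(3)=23, f(4)=203, f(5)=-249, f(6)=-157, f(7)=655, f(8)=-341, f(9)=-969, f(10)=1651, f(11)=287, f(12)=-3589, f(13)=3015; answer 3015
Step 2: U1 = 3015; m = 2; total draws C(12,5) = 792; complement C(5,5) = 1; favorable 792 - 1 = 791; P = 791/792; answer 791/792
Step 3: U2 = 791/792; threaded value p + q = 1583; c = 13; -8*(13)^4 + 4*(13)^3 - 4*(13)^2 + 1 = (-228488) + (8788) + (-676) + (1) = -220375; answer -220375

-220375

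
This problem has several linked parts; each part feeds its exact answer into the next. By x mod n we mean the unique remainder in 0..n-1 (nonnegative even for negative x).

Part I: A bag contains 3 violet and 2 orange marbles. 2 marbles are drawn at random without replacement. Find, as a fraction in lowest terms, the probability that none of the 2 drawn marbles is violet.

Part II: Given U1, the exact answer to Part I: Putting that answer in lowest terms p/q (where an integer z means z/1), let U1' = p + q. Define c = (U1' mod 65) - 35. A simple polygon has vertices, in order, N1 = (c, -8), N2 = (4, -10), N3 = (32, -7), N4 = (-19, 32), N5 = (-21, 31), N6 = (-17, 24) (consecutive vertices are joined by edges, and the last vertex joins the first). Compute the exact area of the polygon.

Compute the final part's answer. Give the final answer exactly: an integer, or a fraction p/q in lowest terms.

2273/2

Part I: total draws C(5,2) = 10; favorable C(2,2) = 1; P = 1/10; answer 1/10
Part II: U1 = 1/10; threaded value p + q = 11; c = -24; cross terms: (-24*-10 - 4*-8)=272, (4*-7 - 32*-10)=292, (32*32 - -19*-7)=891, (-19*31 - -21*32)=83, (-21*24 - -17*31)=23, (-17*-8 - -24*24)=712; twice the area = |2273| = 2273; area = 2273/2; answer 2273/2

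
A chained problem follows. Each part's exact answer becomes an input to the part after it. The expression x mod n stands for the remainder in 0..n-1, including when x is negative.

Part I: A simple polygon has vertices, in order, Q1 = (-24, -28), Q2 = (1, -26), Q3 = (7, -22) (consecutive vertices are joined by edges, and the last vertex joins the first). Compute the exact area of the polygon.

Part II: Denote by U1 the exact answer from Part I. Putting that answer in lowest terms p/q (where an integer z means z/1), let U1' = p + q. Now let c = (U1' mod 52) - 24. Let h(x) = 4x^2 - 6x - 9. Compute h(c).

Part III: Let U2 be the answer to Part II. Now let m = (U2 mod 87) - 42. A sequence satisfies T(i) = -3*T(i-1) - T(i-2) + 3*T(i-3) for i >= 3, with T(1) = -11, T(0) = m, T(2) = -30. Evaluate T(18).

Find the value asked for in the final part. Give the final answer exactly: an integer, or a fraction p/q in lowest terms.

Part I: cross terms: (-24*-26 - 1*-28)=652, (1*-22 - 7*-26)=160, (7*-28 - -24*-22)=-724; twice the area = |88| = 88; area = 44; answer 44
Part II: U1 = 44; threaded value p + q = 45; c = 21; 4*(21)^2 - 6*(21)^1 - 9 = (1764) + (-126) + (-9) = 1629; answer 1629
Part III: U2 = 1629; m = 21; T(3) = -3*(-30) - 1*(-11) + 3*(21) = 164; iterating: T(3)=164, T(4)=-495, T(5)=1231, T(6)=-2706, T(7)=5402, T(8)=-9807, T(9)=15901, T(10)=-21690, T(11)=19748, T(12)=10149, T(13)=-115265, T(14)=394890, T(15)=-1038958, T(16)=2376189, T(17)=-4904939, T(18)=9221754; answer 9221754

9221754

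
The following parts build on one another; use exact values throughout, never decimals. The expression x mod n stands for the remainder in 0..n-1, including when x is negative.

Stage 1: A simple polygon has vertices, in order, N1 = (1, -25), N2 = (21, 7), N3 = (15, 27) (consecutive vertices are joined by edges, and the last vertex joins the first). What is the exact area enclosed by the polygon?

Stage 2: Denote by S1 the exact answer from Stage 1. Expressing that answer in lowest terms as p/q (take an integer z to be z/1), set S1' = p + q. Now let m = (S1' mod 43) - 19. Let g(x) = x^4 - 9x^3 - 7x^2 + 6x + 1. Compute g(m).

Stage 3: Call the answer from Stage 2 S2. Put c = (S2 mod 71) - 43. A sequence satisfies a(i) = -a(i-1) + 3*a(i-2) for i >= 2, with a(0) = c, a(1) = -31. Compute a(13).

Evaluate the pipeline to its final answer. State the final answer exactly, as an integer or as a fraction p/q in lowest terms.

-569839

Stage 1: cross terms: (1*7 - 21*-25)=532, (21*27 - 15*7)=462, (15*-25 - 1*27)=-402; twice the area = |592| = 592; area = 296; answer 296
Stage 2: S1 = 296; threaded value p + q = 297; m = 20; 1*(20)^4 - 9*(20)^3 - 7*(20)^2 + 6*(20)^1 + 1 = (160000) + (-72000) + (-2800) + (120) + (1) = 85321; answer 85321
Stage 3: S2 = 85321; c = 7; a(2) = -1*(-31) + 3*(7) = 52; iterating: a(2)=52, a(3)=-145, a(4)=301, a(5)=-736, a(6)=1639, a(7)=-3847, a(8)=8764, a(9)=-20305, a(10)=46597, a(11)=-107512, a(12)=247303, a(13)=-569839; answer -569839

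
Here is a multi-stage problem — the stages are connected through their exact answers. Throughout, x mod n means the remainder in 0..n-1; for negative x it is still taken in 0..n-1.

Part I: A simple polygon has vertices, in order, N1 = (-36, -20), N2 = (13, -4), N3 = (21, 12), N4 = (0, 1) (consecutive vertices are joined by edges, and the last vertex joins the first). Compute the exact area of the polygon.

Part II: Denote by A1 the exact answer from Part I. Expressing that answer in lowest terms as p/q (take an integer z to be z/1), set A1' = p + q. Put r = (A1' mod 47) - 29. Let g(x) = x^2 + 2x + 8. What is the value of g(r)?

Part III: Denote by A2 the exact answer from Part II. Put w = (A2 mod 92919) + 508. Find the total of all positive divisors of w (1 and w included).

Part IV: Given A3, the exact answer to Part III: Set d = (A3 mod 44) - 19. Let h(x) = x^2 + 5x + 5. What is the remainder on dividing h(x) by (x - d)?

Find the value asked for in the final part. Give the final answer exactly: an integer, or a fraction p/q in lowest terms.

Part I: cross terms: (-36*-4 - 13*-20)=404, (13*12 - 21*-4)=240, (21*1 - 0*12)=21, (0*-20 - -36*1)=36; twice the area = |701| = 701; area = 701/2; answer 701/2
Part II: A1 = 701/2; threaded value p + q = 703; r = 16; 1*(16)^2 + 2*(16)^1 + 8 = (256) + (32) + (8) = 296; answer 296
Part III: A2 = 296; w = 804; 804 = 2^2 * 3 * 67; sigma = (1 + 2 + 4) * (1 + 3) * (1 + 67) = 7 * 4 * 68 = 1904; answer 1904
Part IV: A3 = 1904; d = -7; remainder = value at the root: 1*(-7)^2 + 5*(-7)^1 + 5 = (49) + (-35) + (5) = 19; answer 19

19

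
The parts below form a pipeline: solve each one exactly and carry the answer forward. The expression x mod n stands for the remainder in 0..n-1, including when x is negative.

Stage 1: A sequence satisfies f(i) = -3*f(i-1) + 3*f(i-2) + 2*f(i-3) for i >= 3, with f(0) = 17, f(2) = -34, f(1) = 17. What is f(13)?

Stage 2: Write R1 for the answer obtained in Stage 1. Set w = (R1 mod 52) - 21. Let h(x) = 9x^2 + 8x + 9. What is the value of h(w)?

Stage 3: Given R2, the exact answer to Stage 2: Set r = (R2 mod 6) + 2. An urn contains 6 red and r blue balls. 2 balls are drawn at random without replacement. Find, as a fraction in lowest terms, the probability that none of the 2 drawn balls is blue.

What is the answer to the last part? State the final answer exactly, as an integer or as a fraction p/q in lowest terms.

Stage 1: f(3) = -3*(-34) + 3*(17) + 2*(17) = 187; iterating: f(3)=187, f(4)=-629, f(5)=2380, f(6)=-8653, f(7)=31841, f(8)=-116722, f(9)=428383, f(10)=-1571633, f(11)=5766604, f(12)=-21157945, f(13)=77630381; answer 77630381
Stage 2: R1 = 77630381; w = 28; 9*(28)^2 + 8*(28)^1 + 9 = (7056) + (224) + (9) = 7289; answer 7289
Stage 3: R2 = 7289; r = 7; total draws C(13,2) = 78; favorable C(6,2) = 15; P = 5/26; answer 5/26

5/26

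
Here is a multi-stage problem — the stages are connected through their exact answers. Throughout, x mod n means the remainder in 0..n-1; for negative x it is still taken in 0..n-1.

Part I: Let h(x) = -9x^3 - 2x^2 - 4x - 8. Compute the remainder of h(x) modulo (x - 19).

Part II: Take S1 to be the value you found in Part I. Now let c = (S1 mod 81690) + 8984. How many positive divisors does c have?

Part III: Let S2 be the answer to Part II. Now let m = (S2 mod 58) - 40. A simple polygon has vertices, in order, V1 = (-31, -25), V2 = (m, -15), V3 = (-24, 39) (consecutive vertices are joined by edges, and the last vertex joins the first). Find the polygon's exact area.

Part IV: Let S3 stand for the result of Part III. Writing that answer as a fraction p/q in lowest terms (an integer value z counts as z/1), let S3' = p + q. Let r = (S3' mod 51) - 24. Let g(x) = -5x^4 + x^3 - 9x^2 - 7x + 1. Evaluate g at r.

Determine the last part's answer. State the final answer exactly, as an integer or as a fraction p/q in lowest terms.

Part I: remainder = value at the root: -9*(19)^3 - 2*(19)^2 - 4*(19)^1 - 8 = (-61731) + (-722) + (-76) + (-8) = -62537; answer -62537
Part II: S1 = -62537; c = 28137; 28137 = 3 * 83 * 113; number of divisors = (1+1) * (1+1) * (1+1) = 8; answer 8
Part III: S2 = 8; m = -32; cross terms: (-31*-15 - -32*-25)=-335, (-32*39 - -24*-15)=-1608, (-24*-25 - -31*39)=1809; twice the area = |-134| = 134; area = 67; answer 67
Part IV: S3 = 67; threaded value p + q = 68; r = -7; -5*(-7)^4 + 1*(-7)^3 - 9*(-7)^2 - 7*(-7)^1 + 1 = (-12005) + (-343) + (-441) + (49) + (1) = -12739; answer -12739

-12739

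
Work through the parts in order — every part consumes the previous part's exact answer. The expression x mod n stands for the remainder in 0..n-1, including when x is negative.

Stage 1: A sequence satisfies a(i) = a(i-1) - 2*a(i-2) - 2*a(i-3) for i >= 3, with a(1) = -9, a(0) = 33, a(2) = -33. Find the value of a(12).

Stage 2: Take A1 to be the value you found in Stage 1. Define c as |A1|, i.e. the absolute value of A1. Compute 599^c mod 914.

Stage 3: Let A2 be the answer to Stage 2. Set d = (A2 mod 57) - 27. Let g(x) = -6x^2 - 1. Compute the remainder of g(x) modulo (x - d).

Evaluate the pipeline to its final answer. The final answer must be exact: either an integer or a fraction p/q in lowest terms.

-1351

Stage 1: a(3) = 1*(-33) - 2*(-9) - 2*(33) = -81; iterating: a(3)=-81, a(4)=3, a(5)=231, a(6)=387, a(7)=-81, a(8)=-1317, a(9)=-1929, a(10)=867, a(11)=7359, a(12)=9483; answer 9483
Stage 2: A1 = 9483; c = 9483; squarings mod 914: 599^1=599, 599^2=513, 599^4=851, 599^8=313, 599^16=171, 599^32=907, 599^64=49, 599^128=573, 599^256=203, 599^512=79, 599^1024=757, 599^2048=885, 599^4096=841, 599^8192=759; 599^9483 = 599^1 * 599^2 * 599^8 * 599^256 * 599^1024 * 599^8192 = 639 (mod 914); answer 639
Stage 3: A2 = 639; d = -15; remainder = value at the root: -6*(-15)^2 - 1 = (-1350) + (-1) = -1351; answer -1351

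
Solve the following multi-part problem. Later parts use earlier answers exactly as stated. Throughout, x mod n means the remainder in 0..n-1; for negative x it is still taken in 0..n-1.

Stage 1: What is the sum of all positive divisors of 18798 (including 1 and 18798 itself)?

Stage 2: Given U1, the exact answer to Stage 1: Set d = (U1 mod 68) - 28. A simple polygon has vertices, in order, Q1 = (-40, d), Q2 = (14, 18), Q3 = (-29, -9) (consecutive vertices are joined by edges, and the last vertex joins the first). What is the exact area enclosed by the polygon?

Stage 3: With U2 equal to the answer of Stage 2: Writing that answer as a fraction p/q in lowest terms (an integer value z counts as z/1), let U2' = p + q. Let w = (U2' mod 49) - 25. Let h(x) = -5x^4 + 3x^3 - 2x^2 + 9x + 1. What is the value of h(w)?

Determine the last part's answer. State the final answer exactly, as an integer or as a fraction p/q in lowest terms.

Stage 1: 18798 = 2 * 3 * 13 * 241; sigma = (1 + 2) * (1 + 3) * (1 + 13) * (1 + 241) = 3 * 4 * 14 * 242 = 40656; answer 40656
Stage 2: U1 = 40656; d = 32; cross terms: (-40*18 - 14*32)=-1168, (14*-9 - -29*18)=396, (-29*32 - -40*-9)=-1288; twice the area = |-2060| = 2060; area = 1030; answer 1030
Stage 3: U2 = 1030; threaded value p + q = 1031; w = -23; -5*(-23)^4 + 3*(-23)^3 - 2*(-23)^2 + 9*(-23)^1 + 1 = (-1399205) + (-36501) + (-1058) + (-207) + (1) = -1436970; answer -1436970

-1436970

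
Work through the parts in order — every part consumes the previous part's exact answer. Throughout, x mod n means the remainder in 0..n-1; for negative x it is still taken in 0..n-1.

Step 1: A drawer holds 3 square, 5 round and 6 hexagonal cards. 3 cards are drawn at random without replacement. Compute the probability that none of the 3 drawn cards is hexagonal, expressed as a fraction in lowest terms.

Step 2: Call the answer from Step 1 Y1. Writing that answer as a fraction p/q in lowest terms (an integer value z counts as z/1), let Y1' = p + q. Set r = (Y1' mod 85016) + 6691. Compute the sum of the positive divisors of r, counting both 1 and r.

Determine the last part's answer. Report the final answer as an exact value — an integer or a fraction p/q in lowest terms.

11520

Step 1: total draws C(14,3) = 364; favorable C(8,3) = 56; P = 2/13; answer 2/13
Step 2: Y1 = 2/13; threaded value p + q = 15; r = 6706; 6706 = 2 * 7 * 479; sigma = (1 + 2) * (1 + 7) * (1 + 479) = 3 * 8 * 480 = 11520; answer 11520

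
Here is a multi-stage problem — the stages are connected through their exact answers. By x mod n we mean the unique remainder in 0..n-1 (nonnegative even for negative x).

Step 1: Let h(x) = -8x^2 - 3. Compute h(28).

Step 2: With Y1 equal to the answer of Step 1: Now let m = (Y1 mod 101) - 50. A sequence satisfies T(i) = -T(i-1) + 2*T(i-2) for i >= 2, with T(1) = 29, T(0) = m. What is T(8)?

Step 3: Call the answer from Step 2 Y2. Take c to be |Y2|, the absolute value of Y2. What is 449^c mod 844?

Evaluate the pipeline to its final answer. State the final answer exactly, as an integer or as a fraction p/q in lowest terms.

833

Step 1: -8*(28)^2 - 3 = (-6272) + (-3) = -6275; answer -6275
Step 2: Y1 = -6275; m = 38; T(2) = -1*(29) + 2*(38) = 47; iterating: T(2)=47, T(3)=11, T(4)=83, T(5)=-61, T(6)=227, T(7)=-349, T(8)=803; answer 803
Step 3: Y2 = 803; c = 803; squarings mod 844: 449^1=449, 449^2=729, 449^4=565, 449^8=193, 449^16=113, 449^32=109, 449^64=65, 449^128=5, 449^256=25, 449^512=625; 449^803 = 449^1 * 449^2 * 449^32 * 449^256 * 449^512 = 833 (mod 844); answer 833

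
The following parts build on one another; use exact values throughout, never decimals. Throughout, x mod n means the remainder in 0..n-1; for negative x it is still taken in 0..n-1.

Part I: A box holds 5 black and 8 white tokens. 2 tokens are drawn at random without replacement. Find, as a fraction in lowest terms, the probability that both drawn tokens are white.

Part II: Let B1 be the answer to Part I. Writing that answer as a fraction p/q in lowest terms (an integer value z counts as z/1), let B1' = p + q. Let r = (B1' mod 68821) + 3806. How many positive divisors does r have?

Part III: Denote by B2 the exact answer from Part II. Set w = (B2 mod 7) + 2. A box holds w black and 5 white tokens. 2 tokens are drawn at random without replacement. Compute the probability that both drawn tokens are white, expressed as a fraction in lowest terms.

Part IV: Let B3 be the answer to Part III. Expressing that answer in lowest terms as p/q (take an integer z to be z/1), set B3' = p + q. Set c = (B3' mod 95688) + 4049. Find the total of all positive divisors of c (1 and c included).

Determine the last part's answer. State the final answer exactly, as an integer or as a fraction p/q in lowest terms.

8136

Part I: total draws C(13,2) = 78; favorable C(8,2) = 28; P = 14/39; answer 14/39
Part II: B1 = 14/39; threaded value p + q = 53; r = 3859; 3859 = 17 * 227; number of divisors = (1+1) * (1+1) = 4; answer 4
Part III: B2 = 4; w = 6; total draws C(11,2) = 55; favorable C(5,2) = 10; P = 2/11; answer 2/11
Part IV: B3 = 2/11; threaded value p + q = 13; c = 4062; 4062 = 2 * 3 * 677; sigma = (1 + 2) * (1 + 3) * (1 + 677) = 3 * 4 * 678 = 8136; answer 8136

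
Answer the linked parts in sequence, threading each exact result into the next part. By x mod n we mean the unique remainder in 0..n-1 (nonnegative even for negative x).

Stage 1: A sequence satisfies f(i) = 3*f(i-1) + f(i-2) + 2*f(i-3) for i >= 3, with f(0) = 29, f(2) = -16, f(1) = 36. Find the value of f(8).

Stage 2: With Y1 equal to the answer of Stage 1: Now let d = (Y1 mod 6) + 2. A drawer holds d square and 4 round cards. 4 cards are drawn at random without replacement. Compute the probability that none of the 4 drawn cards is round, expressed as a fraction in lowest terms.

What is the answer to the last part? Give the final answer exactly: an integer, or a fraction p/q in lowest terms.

1/70

Stage 1: f(3) = 3*(-16) + 1*(36) + 2*(29) = 46; iterating: f(3)=46, f(4)=194, f(5)=596, f(6)=2074, f(7)=7206, f(8)=24884; answer 24884
Stage 2: Y1 = 24884; d = 4; total draws C(8,4) = 70; favorable C(4,4) = 1; P = 1/70; answer 1/70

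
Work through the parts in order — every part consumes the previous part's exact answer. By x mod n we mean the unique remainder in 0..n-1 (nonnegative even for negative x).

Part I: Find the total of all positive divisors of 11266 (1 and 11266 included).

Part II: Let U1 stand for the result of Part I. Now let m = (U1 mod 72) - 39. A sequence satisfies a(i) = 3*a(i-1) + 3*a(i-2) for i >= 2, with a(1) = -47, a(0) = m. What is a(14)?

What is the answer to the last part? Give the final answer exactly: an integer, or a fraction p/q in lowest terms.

Part I: 11266 = 2 * 43 * 131; sigma = (1 + 2) * (1 + 43) * (1 + 131) = 3 * 44 * 132 = 17424; answer 17424
Part II: U1 = 17424; m = -39; a(2) = 3*(-47) + 3*(-39) = -258; iterating: a(2)=-258, a(3)=-915, a(4)=-3519, a(5)=-13302, a(6)=-50463, a(7)=-191295, a(8)=-725274, a(9)=-2749707, a(10)=-10424943, a(11)=-39523950, a(12)=-149846679, a(13)=-568111887, a(14)=-2153875698; answer -2153875698

-2153875698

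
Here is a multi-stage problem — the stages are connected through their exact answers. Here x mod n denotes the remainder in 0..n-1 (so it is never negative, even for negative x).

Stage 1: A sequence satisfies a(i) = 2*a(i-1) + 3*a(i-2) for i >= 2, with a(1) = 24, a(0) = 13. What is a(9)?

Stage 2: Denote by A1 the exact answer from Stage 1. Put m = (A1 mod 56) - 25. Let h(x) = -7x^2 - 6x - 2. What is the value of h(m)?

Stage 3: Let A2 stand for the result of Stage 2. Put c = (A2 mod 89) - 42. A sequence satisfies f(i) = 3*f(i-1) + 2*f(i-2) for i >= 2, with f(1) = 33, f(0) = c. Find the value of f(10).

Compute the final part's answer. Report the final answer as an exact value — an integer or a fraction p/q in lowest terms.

2315269

Stage 1: a(2) = 2*(24) + 3*(13) = 87; iterating: a(2)=87, a(3)=246, a(4)=753, a(5)=2244, a(6)=6747, a(7)=20226, a(8)=60693, a(9)=182064; answer 182064
Stage 2: A1 = 182064; m = -17; -7*(-17)^2 - 6*(-17)^1 - 2 = (-2023) + (102) + (-2) = -1923; answer -1923
Stage 3: A2 = -1923; c = -7; f(2) = 3*(33) + 2*(-7) = 85; iterating: f(2)=85, f(3)=321, f(4)=1133, f(5)=4041, f(6)=14389, f(7)=51249, f(8)=182525, f(9)=650073, f(10)=2315269; answer 2315269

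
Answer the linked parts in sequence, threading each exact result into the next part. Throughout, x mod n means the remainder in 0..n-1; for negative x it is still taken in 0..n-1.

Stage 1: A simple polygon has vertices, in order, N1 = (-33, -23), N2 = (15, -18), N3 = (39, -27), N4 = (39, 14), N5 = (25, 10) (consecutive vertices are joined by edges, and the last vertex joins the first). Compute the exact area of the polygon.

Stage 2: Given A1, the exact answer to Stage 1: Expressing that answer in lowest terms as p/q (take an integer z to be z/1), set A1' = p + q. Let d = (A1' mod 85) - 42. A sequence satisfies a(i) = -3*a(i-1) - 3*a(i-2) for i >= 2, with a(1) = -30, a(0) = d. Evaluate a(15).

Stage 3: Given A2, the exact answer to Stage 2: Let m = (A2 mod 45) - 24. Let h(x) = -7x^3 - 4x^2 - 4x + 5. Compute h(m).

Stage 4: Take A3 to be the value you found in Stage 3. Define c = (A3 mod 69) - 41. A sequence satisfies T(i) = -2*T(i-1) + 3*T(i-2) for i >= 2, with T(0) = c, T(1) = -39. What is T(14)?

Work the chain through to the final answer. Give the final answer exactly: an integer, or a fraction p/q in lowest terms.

Stage 1: cross terms: (-33*-18 - 15*-23)=939, (15*-27 - 39*-18)=297, (39*14 - 39*-27)=1599, (39*10 - 25*14)=40, (25*-23 - -33*10)=-245; twice the area = |2630| = 2630; area = 1315; answer 1315
Stage 2: A1 = 1315; threaded value p + q = 1316; d = -1; a(2) = -3*(-30) - 3*(-1) = 93; iterating: a(2)=93, a(3)=-189, a(4)=288, a(5)=-297, a(6)=27, a(7)=810, a(8)=-2511, a(9)=5103, a(10)=-7776, a(11)=8019, a(12)=-729, a(13)=-21870, a(14)=67797, a(15)=-137781; answer -137781
Stage 3: A2 = -137781; m = -15; -7*(-15)^3 - 4*(-15)^2 - 4*(-15)^1 + 5 = (23625) + (-900) + (60) + (5) = 22790; answer 22790
Stage 4: A3 = 22790; c = -21; T(2) = -2*(-39) + 3*(-21) = 15; iterating: T(2)=15, T(3)=-147, T(4)=339, T(5)=-1119, T(6)=3255, T(7)=-9867, T(8)=29499, T(9)=-88599, T(10)=265695, T(11)=-797187, T(12)=2391459, T(13)=-7174479, T(14)=21523335; answer 21523335

21523335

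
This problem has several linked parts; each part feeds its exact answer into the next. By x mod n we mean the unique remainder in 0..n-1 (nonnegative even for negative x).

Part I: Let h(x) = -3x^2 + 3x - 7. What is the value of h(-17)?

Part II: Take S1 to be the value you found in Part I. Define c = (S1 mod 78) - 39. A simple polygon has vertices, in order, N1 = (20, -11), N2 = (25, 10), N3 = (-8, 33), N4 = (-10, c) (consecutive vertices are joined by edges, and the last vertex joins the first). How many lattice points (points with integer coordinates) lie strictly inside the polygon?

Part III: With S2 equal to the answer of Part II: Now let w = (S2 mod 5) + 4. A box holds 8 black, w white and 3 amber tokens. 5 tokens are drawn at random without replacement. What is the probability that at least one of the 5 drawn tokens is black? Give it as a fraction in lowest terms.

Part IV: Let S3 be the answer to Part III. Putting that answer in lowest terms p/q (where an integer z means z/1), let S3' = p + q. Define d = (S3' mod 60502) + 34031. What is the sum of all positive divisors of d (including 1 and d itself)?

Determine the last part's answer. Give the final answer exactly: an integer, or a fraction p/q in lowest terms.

Part I: -3*(-17)^2 + 3*(-17)^1 - 7 = (-867) + (-51) + (-7) = -925; answer -925
Part II: S1 = -925; c = -28; cross terms: (20*10 - 25*-11)=475, (25*33 - -8*10)=905, (-8*-28 - -10*33)=554, (-10*-11 - 20*-28)=670; twice the area = |2604| = 2604; area = 1302; boundary points = 1 + 1 + 1 + 1 = 4; strictly interior points = area - boundary/2 + 1 = 1301; answer 1301
Part III: S2 = 1301; w = 5; total draws C(16,5) = 4368; complement C(8,5) = 56; favorable 4368 - 56 = 4312; P = 77/78; answer 77/78
Part IV: S3 = 77/78; threaded value p + q = 155; d = 34186; 34186 = 2 * 17093; sigma = (1 + 2) * (1 + 17093) = 3 * 17094 = 51282; answer 51282

51282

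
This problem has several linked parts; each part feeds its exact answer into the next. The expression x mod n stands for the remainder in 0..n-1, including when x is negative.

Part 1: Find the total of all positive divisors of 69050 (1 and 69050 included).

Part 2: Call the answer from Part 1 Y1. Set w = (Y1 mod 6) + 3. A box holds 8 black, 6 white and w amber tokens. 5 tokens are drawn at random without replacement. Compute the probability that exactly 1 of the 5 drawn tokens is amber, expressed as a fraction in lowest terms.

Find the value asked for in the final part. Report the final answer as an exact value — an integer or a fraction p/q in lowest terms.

Part 1: 69050 = 2 * 5^2 * 1381; sigma = (1 + 2) * (1 + 5 + 25) * (1 + 1381) = 3 * 31 * 1382 = 128526; answer 128526
Part 2: Y1 = 128526; w = 3; total draws C(17,5) = 6188; favorable C(3,1)*C(14,4) = 3003; P = 33/68; answer 33/68

33/68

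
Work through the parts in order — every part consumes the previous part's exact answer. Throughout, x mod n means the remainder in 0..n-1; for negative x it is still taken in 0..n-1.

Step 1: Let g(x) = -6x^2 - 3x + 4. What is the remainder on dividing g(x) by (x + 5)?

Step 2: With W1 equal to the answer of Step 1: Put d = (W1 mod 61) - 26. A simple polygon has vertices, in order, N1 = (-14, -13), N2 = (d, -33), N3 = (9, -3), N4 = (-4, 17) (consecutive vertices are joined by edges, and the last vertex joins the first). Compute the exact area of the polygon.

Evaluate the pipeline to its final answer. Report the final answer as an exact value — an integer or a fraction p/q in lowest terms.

Step 1: remainder = value at the root: -6*(-5)^2 - 3*(-5)^1 + 4 = (-150) + (15) + (4) = -131; answer -131
Step 2: W1 = -131; d = 26; cross terms: (-14*-33 - 26*-13)=800, (26*-3 - 9*-33)=219, (9*17 - -4*-3)=141, (-4*-13 - -14*17)=290; twice the area = |1450| = 1450; area = 725; answer 725

725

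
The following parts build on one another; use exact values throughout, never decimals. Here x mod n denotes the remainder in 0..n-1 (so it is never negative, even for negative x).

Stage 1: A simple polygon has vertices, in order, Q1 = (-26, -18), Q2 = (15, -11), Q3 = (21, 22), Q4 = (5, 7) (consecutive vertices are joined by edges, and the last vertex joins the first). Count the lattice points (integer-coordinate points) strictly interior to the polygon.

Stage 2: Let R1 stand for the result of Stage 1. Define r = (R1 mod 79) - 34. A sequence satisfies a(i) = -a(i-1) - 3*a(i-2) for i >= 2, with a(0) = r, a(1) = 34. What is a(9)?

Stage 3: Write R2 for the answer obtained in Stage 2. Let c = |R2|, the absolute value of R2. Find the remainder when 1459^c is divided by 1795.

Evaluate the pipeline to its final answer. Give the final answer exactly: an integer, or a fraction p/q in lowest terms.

Stage 1: cross terms: (-26*-11 - 15*-18)=556, (15*22 - 21*-11)=561, (21*7 - 5*22)=37, (5*-18 - -26*7)=92; twice the area = |1246| = 1246; area = 623; boundary points = 1 + 3 + 1 + 1 = 6; strictly interior points = area - boundary/2 + 1 = 621; answer 621
Stage 2: R1 = 621; r = 34; a(2) = -1*(34) - 3*(34) = -136; iterating: a(2)=-136, a(3)=34, a(4)=374, a(5)=-476, a(6)=-646, a(7)=2074, a(8)=-136, a(9)=-6086; answer -6086
Stage 3: R2 = -6086; c = 6086; squarings mod 1795: 1459^1=1459, 1459^2=1606, 1459^4=1616, 1459^8=1526, 1459^16=561, 1459^32=596, 1459^64=1601, 1459^128=1736, 1459^256=1686, 1459^512=1111, 1459^1024=1156, 1459^2048=856, 1459^4096=376; 1459^6086 = 1459^2 * 1459^4 * 1459^64 * 1459^128 * 1459^256 * 1459^512 * 1459^1024 * 1459^4096 = 1 (mod 1795); answer 1

1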